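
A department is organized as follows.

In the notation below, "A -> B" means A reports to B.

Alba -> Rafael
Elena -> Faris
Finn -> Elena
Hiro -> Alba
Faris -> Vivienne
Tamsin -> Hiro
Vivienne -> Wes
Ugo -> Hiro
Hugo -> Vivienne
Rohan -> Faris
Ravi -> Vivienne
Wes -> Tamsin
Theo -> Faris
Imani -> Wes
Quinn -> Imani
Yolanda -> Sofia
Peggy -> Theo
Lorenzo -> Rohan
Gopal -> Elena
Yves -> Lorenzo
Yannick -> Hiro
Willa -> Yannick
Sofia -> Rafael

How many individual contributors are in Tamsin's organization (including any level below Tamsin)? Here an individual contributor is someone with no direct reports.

7

The people in Tamsin's organization with no one reporting to them are Ravi, Hugo, Yves, Finn, Gopal, Peggy, Quinn. That is 7.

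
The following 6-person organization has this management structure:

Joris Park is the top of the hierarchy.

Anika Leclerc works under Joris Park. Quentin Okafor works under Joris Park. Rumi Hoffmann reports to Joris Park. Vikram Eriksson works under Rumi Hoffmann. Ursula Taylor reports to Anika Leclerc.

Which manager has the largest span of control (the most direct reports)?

Direct-report counts: Joris Park has 3; Rumi Hoffmann has 1; Anika Leclerc has 1. The largest is 3, held by Joris Park.

Joris Park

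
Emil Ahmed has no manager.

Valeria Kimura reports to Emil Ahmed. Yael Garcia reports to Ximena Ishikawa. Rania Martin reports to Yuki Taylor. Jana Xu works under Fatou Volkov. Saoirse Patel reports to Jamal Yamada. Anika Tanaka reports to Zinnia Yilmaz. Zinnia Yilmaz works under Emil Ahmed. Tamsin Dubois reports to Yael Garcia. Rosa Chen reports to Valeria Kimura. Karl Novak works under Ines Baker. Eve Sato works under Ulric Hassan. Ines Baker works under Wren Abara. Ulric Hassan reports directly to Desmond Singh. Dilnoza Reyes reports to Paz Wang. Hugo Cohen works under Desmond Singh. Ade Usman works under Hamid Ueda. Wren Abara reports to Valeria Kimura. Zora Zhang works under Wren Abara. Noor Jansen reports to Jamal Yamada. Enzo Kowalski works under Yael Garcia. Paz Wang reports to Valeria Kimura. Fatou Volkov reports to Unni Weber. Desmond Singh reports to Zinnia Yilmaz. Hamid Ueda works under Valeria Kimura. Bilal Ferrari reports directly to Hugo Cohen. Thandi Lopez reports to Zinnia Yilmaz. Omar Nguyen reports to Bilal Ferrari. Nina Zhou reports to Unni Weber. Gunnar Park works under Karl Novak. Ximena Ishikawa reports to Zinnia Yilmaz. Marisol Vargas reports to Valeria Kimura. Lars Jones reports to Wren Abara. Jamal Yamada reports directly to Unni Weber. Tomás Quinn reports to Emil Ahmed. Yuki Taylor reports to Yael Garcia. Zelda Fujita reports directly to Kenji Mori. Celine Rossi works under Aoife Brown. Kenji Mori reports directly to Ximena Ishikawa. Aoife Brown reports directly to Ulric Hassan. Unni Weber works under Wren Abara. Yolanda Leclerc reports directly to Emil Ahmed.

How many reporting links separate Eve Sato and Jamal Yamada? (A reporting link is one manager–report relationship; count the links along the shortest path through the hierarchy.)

Eve Sato is 4 levels below Emil Ahmed, and Jamal Yamada is 4 levels below Emil Ahmed (their lowest common manager). The shortest path runs up from Eve Sato to Emil Ahmed and back down to Jamal Yamada: 4 + 4 = 8 links.

8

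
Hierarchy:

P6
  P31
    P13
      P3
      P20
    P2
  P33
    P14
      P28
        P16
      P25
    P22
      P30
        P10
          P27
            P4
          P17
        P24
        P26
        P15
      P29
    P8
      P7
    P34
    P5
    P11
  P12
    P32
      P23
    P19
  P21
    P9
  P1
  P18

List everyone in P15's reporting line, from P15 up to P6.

P15 -> P30 -> P22 -> P33 -> P6

P15 reports to P30. P30 reports to P22. P22 reports to P33. P33 reports to P6. P6 is at the top.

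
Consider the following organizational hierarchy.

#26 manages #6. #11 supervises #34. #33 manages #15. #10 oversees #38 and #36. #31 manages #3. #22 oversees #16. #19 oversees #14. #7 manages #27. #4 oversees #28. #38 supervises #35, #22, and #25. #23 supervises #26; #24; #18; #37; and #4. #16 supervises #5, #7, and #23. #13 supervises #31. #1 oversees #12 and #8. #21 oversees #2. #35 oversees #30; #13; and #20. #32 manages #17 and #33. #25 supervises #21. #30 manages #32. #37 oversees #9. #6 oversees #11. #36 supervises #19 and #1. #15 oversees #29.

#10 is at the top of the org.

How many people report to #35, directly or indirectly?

#35 directly manages #30, #13, #20. Under #30: #32, #17, #33, #15, #29 (5). Under #13: #31, #3 (2). #20 has no reports. So #35's organization is 3 direct reports plus everyone under them: 6 + 3 + 1 = 10.

10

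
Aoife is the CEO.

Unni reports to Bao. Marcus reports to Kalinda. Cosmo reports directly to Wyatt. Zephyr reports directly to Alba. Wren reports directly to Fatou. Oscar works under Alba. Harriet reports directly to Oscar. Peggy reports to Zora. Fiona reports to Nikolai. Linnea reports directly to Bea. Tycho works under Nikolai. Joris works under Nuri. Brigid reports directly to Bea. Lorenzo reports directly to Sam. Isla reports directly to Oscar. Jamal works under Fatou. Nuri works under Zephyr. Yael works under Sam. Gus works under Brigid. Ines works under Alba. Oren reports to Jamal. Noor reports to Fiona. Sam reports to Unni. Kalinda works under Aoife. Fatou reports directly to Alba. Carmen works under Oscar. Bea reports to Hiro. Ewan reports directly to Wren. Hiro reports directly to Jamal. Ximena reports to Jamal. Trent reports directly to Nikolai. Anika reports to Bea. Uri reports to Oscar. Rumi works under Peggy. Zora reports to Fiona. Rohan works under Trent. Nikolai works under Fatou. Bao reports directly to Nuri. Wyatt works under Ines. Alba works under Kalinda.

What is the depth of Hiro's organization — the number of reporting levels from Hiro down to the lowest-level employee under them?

3

The longest chain under Hiro runs Hiro → Bea → Brigid → Gus, which is 3 levels below Hiro.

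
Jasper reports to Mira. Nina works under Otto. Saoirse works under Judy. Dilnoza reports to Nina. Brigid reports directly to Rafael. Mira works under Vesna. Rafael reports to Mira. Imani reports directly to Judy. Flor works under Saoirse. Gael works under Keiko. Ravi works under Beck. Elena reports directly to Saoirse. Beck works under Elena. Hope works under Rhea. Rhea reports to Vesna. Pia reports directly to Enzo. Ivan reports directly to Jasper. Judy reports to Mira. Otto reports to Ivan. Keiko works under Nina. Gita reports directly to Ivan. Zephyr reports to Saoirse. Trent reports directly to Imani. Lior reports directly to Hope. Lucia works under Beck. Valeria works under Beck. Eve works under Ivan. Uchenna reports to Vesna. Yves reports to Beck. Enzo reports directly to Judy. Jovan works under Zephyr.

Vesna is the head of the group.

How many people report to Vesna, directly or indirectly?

31

Vesna directly manages Mira, Uchenna, Rhea. Under Mira: Rafael, Brigid, Jasper, Ivan, Eve, Otto, Nina, Dilnoza, Keiko, Gael, Gita, Judy, Enzo, Pia, Saoirse, Flor, Zephyr, Jovan, Elena, Beck, Lucia, Yves, Valeria, Ravi, Imani, Trent (26). Uchenna has no reports. Under Rhea: Hope, Lior (2). So Vesna's organization is 3 direct reports plus everyone under them: 27 + 1 + 3 = 31.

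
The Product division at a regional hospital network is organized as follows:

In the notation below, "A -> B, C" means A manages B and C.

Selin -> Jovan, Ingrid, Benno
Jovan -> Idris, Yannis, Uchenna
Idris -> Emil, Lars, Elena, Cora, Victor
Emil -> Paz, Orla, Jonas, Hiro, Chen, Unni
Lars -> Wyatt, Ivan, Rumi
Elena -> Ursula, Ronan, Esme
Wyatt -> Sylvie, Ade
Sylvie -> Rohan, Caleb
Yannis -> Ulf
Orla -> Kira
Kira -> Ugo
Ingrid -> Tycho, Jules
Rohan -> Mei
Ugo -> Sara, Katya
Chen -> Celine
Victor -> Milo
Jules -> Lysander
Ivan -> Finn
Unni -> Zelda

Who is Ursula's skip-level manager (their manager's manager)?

Ursula reports to Elena, and Elena reports to Idris. So Ursula's skip-level manager is Idris.

Idris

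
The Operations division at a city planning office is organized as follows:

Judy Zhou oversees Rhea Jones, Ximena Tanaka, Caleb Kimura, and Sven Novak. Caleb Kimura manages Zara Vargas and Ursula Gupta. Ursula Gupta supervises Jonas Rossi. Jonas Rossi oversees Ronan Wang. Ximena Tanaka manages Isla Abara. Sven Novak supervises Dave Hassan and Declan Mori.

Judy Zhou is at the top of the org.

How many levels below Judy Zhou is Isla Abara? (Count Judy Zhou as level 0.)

Chain from Isla Abara up to Judy Zhou: Isla Abara → Ximena Tanaka → Judy Zhou. That is 2 steps up, so Isla Abara is 2 levels below Judy Zhou.

2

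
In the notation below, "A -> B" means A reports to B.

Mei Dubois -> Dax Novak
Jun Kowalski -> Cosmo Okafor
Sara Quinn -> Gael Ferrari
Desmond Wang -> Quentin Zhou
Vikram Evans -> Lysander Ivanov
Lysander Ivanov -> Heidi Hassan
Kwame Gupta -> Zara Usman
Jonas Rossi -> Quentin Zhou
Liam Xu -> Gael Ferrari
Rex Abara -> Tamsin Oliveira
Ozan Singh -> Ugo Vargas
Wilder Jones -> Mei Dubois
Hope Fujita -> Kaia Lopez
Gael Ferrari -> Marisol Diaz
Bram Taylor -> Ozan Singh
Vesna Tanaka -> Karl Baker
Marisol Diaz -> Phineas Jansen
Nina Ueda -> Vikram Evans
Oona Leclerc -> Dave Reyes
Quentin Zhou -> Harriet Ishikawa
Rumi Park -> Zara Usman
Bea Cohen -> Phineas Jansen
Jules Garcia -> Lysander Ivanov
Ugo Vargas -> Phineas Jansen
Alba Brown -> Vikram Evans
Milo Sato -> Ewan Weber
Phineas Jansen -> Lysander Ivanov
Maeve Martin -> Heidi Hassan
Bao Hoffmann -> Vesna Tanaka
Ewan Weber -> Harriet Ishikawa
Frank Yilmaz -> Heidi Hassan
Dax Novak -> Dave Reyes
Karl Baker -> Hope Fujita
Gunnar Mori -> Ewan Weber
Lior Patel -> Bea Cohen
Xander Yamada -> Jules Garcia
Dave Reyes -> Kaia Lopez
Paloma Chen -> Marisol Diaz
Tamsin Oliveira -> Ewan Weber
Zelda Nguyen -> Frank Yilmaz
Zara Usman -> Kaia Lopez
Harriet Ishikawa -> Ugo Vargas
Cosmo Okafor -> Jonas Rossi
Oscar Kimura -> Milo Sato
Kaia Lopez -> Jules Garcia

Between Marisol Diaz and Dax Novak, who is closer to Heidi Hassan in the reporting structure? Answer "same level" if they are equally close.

Marisol Diaz

Marisol Diaz is 3 levels below Heidi Hassan; Dax Novak is 5. Marisol Diaz is higher.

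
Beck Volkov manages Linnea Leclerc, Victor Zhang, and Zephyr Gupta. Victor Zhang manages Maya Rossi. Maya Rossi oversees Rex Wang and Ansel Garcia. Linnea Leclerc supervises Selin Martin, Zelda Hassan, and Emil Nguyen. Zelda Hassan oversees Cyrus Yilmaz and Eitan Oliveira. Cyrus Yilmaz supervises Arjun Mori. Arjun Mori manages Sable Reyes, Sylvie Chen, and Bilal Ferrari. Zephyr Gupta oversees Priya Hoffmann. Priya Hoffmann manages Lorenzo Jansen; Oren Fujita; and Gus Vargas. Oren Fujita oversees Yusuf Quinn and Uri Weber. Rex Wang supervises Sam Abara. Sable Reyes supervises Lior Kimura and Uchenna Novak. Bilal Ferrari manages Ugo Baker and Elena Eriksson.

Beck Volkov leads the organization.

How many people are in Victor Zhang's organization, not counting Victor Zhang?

Victor Zhang directly manages Maya Rossi. Under Maya Rossi: Ansel Garcia, Rex Wang, Sam Abara (3). That's 4 in total.

4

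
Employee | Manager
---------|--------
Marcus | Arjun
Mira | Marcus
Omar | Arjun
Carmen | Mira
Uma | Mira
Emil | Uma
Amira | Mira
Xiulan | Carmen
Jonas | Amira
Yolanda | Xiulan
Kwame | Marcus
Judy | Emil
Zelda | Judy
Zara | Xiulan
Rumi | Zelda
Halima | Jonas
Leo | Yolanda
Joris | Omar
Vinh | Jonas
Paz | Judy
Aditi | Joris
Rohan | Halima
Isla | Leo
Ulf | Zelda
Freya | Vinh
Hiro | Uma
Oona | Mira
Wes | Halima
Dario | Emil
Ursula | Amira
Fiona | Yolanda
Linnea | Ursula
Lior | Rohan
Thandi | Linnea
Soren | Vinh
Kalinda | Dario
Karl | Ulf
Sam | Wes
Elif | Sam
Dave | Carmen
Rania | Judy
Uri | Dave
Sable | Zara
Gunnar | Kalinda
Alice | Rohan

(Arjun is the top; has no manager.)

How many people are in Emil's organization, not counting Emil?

10

Emil directly manages Judy, Dario. Under Judy: Rania, Paz, Zelda, Ulf, Karl, Rumi (6). Under Dario: Kalinda, Gunnar (2). So Emil's organization is 2 direct reports plus everyone under them: 7 + 3 = 10.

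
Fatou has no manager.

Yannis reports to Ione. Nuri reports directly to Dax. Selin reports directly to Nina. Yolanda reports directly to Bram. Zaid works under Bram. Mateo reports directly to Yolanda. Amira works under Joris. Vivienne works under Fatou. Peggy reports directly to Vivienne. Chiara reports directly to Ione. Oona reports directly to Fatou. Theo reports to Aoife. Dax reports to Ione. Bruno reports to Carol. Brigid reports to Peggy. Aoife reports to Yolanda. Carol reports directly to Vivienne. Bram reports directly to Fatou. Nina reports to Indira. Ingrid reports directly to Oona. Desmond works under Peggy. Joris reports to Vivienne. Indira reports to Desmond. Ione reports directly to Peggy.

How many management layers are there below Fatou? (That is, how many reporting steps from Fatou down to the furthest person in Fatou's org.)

6

The longest chain under Fatou runs Fatou → Vivienne → Peggy → Desmond → Indira → Nina → Selin, which is 6 levels below Fatou.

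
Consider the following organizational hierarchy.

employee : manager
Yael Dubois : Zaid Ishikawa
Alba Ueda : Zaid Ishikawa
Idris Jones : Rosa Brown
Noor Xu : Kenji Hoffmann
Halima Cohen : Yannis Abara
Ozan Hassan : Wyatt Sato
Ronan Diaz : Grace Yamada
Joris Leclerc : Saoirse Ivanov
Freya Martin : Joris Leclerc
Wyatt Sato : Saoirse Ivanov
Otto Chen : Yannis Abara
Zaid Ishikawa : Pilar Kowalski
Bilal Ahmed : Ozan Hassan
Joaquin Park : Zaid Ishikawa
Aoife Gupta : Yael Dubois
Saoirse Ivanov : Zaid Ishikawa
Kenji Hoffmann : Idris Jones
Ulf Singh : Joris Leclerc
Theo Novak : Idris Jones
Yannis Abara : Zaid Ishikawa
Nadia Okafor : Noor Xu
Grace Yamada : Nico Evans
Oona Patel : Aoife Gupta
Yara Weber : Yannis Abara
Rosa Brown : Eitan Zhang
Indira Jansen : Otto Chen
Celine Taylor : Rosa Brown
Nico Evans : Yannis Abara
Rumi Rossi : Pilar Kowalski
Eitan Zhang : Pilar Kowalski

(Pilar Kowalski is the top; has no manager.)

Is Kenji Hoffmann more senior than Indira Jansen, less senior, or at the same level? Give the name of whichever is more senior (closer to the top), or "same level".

same level

Both Kenji Hoffmann and Indira Jansen are 4 levels below Pilar Kowalski.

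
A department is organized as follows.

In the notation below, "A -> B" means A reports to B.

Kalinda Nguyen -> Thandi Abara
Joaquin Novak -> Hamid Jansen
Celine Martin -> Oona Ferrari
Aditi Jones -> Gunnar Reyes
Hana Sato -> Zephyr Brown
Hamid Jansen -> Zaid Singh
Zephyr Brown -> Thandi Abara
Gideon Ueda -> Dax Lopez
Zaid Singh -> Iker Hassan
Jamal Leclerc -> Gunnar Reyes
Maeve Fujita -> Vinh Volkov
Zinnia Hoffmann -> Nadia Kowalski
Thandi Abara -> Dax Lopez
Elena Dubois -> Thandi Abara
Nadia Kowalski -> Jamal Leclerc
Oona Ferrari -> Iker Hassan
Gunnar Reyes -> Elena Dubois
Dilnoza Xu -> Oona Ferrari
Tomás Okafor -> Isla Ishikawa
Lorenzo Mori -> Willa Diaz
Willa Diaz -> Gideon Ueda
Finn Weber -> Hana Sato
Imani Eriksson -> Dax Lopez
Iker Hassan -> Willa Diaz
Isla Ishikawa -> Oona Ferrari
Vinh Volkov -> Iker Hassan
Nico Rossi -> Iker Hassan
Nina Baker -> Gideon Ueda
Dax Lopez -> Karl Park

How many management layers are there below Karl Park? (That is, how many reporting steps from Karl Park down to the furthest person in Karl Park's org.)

7

The longest chain under Karl Park runs Karl Park → Dax Lopez → Thandi Abara → Elena Dubois → Gunnar Reyes → Jamal Leclerc → Nadia Kowalski → Zinnia Hoffmann, which is 7 levels below Karl Park.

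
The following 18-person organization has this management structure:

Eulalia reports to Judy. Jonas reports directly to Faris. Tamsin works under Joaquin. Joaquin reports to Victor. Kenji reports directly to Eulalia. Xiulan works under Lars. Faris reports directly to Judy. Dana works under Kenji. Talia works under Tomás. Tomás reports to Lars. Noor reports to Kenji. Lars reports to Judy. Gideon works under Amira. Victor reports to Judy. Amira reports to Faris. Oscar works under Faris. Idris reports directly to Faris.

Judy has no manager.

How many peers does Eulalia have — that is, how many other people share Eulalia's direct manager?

3

Eulalia reports to Judy. Judy's other direct reports are Lars, Victor, Faris — 3 peers.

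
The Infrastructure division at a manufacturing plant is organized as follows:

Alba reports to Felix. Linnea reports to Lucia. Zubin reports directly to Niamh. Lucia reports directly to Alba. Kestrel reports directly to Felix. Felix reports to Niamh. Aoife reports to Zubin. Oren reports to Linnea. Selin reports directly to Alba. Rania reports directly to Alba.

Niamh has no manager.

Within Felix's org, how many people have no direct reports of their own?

The people in Felix's organization with no one reporting to them are Kestrel, Selin, Rania, Oren. That is 4.

4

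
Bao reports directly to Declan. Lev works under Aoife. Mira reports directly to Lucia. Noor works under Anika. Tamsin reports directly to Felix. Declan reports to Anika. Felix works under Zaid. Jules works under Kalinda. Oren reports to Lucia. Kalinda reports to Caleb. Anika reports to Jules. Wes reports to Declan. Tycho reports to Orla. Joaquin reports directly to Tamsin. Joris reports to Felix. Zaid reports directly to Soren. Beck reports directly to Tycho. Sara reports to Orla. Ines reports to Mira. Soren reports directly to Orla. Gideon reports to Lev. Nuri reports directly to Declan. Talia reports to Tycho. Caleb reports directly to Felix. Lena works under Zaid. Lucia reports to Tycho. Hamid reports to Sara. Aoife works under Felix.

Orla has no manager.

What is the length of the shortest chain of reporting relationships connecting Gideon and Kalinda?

5

Gideon is 3 levels below Felix, and Kalinda is 2 levels below Felix (their lowest common manager). The shortest path runs up from Gideon to Felix and back down to Kalinda: 3 + 2 = 5 links.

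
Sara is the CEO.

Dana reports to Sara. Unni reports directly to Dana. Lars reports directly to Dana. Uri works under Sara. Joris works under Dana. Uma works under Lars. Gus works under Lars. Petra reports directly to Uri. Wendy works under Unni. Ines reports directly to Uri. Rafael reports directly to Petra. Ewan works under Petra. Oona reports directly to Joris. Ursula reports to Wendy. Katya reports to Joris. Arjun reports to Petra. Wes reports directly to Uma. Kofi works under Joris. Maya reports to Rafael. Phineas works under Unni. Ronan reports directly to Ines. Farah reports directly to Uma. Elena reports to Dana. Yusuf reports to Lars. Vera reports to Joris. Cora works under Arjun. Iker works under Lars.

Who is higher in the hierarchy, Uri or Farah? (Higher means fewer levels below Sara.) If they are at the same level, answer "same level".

Uri is 1 level below Sara; Farah is 4. Uri is higher.

Uri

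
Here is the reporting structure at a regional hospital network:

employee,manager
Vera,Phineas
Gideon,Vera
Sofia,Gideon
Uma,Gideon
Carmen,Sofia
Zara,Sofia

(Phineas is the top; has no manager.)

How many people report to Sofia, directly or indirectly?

2

Sofia directly manages Carmen, Zara. Carmen has no reports. Zara has no reports. So Sofia's organization is 2 direct reports plus everyone under them: 1 + 1 = 2.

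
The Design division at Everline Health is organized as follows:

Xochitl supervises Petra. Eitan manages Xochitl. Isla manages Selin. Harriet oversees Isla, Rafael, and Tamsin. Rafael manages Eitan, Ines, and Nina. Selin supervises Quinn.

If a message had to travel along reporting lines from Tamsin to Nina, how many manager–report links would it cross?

Tamsin is 1 level below Harriet, and Nina is 2 levels below Harriet (their lowest common manager). The shortest path runs up from Tamsin to Harriet and back down to Nina: 1 + 2 = 3 links.

3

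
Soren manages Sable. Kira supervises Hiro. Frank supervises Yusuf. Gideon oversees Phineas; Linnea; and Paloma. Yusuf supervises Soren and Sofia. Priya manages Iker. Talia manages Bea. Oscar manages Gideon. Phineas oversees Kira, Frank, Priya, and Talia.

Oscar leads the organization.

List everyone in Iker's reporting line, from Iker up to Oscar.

Iker -> Priya -> Phineas -> Gideon -> Oscar

Iker reports to Priya. Priya reports to Phineas. Phineas reports to Gideon. Gideon reports to Oscar. Oscar is at the top.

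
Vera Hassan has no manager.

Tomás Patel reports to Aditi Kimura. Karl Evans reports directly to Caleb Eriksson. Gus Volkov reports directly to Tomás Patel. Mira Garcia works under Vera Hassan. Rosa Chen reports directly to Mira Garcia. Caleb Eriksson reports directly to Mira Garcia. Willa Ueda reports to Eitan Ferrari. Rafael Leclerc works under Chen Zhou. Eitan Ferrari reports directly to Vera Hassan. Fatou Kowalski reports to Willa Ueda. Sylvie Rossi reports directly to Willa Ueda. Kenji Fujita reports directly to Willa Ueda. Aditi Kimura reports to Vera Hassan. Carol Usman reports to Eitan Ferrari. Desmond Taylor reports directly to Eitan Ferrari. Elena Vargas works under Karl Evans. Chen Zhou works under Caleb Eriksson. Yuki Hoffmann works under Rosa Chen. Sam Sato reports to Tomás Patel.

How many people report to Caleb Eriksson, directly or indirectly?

Caleb Eriksson directly manages Chen Zhou, Karl Evans. Under Chen Zhou: Rafael Leclerc (1). Under Karl Evans: Elena Vargas (1). So Caleb Eriksson's organization is 2 direct reports plus everyone under them: 2 + 2 = 4.

4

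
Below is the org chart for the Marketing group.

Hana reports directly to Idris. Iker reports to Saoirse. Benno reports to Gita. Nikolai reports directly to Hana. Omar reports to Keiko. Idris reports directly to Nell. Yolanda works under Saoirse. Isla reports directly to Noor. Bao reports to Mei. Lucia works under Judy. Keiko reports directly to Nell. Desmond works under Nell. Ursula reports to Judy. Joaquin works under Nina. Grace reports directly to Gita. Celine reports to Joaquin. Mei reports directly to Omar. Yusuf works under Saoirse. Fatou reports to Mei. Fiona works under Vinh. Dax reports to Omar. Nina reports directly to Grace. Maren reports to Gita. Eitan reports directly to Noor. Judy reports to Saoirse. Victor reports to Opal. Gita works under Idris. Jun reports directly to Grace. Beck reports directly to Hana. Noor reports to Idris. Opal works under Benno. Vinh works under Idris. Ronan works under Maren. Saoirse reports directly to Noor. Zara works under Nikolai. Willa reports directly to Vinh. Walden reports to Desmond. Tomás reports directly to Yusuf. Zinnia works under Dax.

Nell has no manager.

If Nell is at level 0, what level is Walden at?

Chain from Walden up to Nell: Walden → Desmond → Nell. That is 2 steps up, so Walden is 2 levels below Nell.

2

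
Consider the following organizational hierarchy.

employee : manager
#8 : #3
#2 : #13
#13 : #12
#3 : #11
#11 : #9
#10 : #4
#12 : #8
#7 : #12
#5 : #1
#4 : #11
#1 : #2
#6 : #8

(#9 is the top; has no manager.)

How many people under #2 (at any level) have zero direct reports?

The only person in #2's organization with no one reporting to them is #5. That is 1.

1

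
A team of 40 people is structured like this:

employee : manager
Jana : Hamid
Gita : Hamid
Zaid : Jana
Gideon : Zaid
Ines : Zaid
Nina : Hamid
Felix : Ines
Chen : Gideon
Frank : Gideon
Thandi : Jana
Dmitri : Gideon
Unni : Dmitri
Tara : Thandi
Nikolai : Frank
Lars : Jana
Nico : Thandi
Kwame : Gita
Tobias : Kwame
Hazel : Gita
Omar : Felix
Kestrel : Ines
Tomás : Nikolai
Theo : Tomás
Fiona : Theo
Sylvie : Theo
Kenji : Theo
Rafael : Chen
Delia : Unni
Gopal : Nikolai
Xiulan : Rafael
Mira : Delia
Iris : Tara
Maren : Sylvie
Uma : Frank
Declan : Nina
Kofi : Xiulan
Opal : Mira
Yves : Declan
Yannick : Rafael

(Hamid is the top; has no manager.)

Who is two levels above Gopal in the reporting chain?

Gopal reports to Nikolai, and Nikolai reports to Frank. So Gopal's skip-level manager is Frank.

Frank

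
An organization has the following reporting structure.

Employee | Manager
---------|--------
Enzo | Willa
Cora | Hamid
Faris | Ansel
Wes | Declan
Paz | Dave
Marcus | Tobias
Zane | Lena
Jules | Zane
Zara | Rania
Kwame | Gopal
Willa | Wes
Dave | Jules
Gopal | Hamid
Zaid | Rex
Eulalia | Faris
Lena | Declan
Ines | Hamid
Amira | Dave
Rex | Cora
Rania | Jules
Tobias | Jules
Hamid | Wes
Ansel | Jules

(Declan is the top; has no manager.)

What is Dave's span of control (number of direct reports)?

Dave directly manages Amira, Paz. That is 2 direct reports.

2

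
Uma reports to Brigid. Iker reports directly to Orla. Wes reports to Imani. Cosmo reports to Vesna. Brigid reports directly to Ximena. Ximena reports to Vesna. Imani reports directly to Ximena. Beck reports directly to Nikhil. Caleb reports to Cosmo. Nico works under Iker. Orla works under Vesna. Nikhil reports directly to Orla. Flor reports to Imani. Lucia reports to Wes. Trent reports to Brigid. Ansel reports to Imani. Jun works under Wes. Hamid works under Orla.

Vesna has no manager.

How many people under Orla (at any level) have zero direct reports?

The people in Orla's organization with no one reporting to them are Hamid, Nico, Beck. That is 3.

3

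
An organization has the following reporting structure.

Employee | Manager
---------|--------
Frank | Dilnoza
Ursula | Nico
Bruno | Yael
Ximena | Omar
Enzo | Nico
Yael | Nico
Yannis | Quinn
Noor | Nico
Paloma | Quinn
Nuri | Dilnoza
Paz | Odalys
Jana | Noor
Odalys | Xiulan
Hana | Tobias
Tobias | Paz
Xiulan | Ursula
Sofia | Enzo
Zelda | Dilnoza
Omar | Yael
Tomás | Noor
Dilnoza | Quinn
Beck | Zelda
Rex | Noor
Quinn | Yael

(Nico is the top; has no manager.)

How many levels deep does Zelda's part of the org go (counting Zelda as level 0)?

The longest chain under Zelda runs Zelda → Beck, which is 1 level below Zelda.

1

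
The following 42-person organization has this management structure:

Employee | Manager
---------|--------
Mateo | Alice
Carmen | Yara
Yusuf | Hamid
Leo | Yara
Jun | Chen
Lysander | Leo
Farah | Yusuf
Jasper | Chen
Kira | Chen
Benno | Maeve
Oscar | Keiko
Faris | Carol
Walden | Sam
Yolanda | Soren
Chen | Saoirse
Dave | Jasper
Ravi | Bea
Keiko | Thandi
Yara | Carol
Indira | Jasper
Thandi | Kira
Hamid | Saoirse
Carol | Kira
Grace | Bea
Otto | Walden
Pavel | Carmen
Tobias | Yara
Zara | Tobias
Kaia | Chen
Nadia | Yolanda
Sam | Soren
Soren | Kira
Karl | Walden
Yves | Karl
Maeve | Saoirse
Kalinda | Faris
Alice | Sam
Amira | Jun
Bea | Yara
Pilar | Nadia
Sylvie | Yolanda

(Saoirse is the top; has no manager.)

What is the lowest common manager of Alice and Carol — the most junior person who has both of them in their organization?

Kira

Alice's chain of managers is Sam, Soren, Kira, Chen, Saoirse. Carol's chain of managers is Kira, Chen, Saoirse. The first manager that appears in both chains is Kira.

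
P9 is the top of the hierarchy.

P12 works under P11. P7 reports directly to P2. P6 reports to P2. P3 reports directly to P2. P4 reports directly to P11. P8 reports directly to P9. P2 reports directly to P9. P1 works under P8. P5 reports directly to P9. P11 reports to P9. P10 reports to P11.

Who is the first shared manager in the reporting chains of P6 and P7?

P6's chain of managers is P2, P9. P7's chain of managers is P2, P9. The first manager that appears in both chains is P2.

P2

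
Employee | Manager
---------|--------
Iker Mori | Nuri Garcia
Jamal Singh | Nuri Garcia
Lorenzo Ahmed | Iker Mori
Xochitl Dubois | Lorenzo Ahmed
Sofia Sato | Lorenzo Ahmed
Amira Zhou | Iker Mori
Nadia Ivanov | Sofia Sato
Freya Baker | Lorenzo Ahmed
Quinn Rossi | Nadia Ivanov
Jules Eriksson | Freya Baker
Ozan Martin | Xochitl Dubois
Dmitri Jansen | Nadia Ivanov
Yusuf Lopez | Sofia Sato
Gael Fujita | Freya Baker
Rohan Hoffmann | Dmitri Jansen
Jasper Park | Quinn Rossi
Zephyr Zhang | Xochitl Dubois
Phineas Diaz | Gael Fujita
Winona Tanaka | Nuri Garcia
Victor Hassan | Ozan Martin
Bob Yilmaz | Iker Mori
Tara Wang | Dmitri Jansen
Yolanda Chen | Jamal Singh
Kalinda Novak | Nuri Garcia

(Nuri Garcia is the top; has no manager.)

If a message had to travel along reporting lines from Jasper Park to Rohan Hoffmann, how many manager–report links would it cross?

4

Jasper Park is 2 levels below Nadia Ivanov, and Rohan Hoffmann is 2 levels below Nadia Ivanov (their lowest common manager). The shortest path runs up from Jasper Park to Nadia Ivanov and back down to Rohan Hoffmann: 2 + 2 = 4 links.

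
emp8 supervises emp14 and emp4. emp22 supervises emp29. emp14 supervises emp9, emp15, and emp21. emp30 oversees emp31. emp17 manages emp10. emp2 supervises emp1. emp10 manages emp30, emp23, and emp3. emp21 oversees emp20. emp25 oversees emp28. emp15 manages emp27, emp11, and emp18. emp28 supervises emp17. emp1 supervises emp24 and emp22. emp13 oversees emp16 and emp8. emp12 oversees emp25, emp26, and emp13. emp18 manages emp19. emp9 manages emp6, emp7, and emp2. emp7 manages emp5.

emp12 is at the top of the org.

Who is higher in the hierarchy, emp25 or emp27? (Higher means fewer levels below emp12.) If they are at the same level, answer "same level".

emp25 is 1 level below emp12; emp27 is 5. emp25 is higher.

emp25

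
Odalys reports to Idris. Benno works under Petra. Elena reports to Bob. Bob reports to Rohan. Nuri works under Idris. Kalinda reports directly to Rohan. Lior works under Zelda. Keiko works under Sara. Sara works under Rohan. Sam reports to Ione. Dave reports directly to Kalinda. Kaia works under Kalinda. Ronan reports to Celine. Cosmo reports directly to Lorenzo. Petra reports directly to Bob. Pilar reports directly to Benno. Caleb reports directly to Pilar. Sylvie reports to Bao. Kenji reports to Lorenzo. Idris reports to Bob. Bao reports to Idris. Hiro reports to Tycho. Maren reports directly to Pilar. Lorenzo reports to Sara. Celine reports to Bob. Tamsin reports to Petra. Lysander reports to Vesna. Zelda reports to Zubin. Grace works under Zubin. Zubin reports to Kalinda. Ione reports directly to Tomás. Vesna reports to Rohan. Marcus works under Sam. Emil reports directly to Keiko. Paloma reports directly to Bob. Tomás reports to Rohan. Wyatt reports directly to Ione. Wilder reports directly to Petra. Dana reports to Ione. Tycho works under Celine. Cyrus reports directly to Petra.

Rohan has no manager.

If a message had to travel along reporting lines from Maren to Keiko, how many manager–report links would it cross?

Maren is 5 levels below Rohan, and Keiko is 2 levels below Rohan (their lowest common manager). The shortest path runs up from Maren to Rohan and back down to Keiko: 5 + 2 = 7 links.

7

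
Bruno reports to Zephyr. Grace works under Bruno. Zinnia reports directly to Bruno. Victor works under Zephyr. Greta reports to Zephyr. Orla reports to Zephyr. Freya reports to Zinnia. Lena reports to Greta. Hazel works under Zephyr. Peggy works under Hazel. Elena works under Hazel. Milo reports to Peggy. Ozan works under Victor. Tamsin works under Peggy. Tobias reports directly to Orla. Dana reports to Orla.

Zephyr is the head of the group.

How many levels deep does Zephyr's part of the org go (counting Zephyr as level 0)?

The longest chain under Zephyr runs Zephyr → Hazel → Peggy → Tamsin, which is 3 levels below Zephyr.

3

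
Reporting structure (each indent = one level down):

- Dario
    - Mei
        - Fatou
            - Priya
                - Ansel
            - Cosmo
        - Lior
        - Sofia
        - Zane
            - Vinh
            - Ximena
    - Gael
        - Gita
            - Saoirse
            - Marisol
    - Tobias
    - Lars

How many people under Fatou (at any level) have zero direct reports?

The people in Fatou's organization with no one reporting to them are Cosmo, Ansel. That is 2.

2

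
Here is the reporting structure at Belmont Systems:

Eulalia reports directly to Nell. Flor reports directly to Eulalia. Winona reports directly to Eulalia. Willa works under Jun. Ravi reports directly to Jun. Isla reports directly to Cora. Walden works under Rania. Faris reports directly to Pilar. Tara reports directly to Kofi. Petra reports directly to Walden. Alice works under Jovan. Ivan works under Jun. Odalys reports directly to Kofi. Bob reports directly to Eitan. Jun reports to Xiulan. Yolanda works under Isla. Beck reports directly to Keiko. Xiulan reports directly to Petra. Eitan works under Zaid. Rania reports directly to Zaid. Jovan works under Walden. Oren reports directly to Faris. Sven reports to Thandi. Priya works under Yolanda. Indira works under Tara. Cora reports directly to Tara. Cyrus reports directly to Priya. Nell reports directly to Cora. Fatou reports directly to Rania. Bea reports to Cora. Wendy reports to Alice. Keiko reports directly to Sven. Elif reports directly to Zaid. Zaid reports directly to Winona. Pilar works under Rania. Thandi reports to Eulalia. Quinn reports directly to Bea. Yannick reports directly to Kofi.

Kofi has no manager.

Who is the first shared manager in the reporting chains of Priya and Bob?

Cora

Priya's chain of managers is Yolanda, Isla, Cora, Tara, Kofi. Bob's chain of managers is Eitan, Zaid, Winona, Eulalia, Nell, Cora, Tara, Kofi. The first manager that appears in both chains is Cora.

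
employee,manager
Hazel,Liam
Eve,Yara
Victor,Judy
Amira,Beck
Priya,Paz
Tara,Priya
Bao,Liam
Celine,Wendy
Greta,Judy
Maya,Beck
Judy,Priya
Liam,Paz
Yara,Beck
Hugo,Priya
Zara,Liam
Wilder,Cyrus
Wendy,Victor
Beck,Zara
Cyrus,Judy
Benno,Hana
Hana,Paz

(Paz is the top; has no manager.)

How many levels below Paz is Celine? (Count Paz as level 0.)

Chain from Celine up to Paz: Celine → Wendy → Victor → Judy → Priya → Paz. That is 5 steps up, so Celine is 5 levels below Paz.

5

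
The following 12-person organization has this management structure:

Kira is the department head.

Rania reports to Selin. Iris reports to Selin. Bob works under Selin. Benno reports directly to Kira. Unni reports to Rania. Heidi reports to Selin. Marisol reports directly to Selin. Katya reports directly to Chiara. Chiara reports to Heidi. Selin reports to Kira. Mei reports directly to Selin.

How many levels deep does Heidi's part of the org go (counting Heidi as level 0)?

The longest chain under Heidi runs Heidi → Chiara → Katya, which is 2 levels below Heidi.

2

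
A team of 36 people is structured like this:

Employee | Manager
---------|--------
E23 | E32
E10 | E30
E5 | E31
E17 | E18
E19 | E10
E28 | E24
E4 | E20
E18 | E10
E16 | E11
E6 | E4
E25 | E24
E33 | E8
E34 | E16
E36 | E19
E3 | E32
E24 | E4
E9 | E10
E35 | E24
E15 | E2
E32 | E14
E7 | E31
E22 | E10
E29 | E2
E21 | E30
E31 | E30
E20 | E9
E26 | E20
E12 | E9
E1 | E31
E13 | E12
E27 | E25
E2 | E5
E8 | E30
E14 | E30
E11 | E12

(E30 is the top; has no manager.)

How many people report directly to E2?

2

E2 directly manages E29, E15. That is 2 direct reports.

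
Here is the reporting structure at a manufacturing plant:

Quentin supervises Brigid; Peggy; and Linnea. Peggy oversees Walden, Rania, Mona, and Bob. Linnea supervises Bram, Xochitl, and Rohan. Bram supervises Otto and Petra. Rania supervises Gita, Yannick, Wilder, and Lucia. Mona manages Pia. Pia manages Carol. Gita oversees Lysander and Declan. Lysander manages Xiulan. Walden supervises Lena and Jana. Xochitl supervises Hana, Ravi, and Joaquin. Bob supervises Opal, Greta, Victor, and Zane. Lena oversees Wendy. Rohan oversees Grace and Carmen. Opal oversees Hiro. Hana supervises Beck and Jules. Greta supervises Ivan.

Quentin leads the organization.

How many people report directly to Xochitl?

3

Xochitl directly manages Hana, Ravi, Joaquin. That is 3 direct reports.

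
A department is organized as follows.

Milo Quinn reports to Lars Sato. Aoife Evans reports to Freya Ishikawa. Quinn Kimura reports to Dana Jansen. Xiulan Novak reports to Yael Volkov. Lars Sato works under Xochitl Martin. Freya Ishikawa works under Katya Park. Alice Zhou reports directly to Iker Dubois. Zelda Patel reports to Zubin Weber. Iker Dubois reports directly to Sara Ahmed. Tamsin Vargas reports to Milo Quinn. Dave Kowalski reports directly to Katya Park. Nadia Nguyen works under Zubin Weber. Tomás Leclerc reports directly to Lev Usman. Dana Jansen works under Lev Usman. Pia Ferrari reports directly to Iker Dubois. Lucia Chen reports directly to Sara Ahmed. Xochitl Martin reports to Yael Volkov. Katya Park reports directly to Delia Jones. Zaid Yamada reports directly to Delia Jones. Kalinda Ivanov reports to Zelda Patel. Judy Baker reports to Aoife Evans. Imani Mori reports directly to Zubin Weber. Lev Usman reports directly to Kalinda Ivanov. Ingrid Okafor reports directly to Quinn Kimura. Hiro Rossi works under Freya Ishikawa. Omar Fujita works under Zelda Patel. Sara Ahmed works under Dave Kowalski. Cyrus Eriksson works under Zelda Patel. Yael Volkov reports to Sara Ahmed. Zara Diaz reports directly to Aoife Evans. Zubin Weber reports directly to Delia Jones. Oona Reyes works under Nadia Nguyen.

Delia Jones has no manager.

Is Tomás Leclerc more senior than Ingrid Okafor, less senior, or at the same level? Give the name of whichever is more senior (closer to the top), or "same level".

Tomás Leclerc

Tomás Leclerc is 5 levels below Delia Jones; Ingrid Okafor is 7. Tomás Leclerc is higher.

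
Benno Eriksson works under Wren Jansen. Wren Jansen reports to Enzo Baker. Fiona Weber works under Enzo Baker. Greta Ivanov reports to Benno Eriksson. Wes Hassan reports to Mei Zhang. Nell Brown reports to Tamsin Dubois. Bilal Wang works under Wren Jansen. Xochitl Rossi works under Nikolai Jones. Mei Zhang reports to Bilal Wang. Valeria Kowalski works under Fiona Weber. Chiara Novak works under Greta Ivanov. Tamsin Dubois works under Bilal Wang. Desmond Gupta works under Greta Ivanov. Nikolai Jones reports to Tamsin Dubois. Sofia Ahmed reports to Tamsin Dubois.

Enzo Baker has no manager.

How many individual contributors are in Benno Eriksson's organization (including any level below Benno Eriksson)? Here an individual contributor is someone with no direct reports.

2

The people in Benno Eriksson's organization with no one reporting to them are Chiara Novak, Desmond Gupta. That is 2.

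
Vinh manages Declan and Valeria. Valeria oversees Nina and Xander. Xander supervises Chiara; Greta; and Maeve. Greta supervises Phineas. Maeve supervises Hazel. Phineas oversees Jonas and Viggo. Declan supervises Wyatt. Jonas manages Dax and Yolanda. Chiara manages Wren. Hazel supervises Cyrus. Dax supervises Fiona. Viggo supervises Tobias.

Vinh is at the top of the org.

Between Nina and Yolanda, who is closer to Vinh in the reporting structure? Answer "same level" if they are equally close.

Nina is 2 levels below Vinh; Yolanda is 6. Nina is higher.

Nina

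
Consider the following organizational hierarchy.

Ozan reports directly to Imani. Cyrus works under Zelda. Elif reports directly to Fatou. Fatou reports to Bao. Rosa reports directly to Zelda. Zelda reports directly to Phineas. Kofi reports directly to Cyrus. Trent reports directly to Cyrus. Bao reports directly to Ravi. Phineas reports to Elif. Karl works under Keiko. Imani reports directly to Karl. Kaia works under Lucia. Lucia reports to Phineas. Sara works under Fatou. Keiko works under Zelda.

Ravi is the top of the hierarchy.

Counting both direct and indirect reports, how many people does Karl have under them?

2

Karl directly manages Imani. Under Imani: Ozan (1). That's 2 in total.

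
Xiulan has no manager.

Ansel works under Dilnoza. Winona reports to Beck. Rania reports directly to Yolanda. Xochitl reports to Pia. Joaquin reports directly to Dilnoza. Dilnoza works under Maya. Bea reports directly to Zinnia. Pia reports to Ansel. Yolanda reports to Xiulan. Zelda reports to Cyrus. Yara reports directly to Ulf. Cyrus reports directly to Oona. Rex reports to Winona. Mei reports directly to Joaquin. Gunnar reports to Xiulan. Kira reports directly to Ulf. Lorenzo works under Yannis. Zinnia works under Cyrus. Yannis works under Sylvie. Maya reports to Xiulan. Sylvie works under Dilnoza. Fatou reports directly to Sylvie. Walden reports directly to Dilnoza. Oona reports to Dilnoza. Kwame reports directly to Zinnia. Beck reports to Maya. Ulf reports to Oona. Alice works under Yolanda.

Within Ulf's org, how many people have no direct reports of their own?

2

The people in Ulf's organization with no one reporting to them are Yara, Kira. That is 2.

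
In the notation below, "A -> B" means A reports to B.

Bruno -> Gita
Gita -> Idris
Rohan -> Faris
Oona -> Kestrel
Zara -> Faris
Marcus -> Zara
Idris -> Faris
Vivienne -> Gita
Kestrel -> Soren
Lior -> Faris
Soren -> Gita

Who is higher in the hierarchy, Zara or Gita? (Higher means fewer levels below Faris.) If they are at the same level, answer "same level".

Zara

Zara is 1 level below Faris; Gita is 2. Zara is higher.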